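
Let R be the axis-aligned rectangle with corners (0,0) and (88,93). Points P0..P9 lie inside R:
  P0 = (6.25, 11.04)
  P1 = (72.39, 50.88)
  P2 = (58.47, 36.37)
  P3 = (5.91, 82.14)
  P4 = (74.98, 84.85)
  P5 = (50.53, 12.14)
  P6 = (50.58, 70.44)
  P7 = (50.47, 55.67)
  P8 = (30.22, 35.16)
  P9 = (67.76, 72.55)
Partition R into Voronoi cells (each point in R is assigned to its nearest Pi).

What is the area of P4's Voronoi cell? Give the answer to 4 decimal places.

Area of P4's cell: 472.9768

1. box [0,88]×[0,93]: [(0, 0) (88, 0) (88, 93) (0, 93)]
2. ⊥bis P4·P0 via (40.615,47.945): [(0, 85.7647) (88, 3.8213) (88, 93) (0, 93)]  |A|=4242.2183
3. ⊥bis P4·P1 via (73.685,67.865): [(0, 85.7647) (14.3656, 72.3877) (88, 66.7736) (88, 93) (0, 93)]  |A|=1924.4931
4. ⊥bis P4·P2 via (66.725,60.61): [(0, 85.7647) (4.1165, 81.9315) (37.2684, 70.6415) (88, 66.7736) (88, 93) (0, 93)]  |A|=1824.1524
5. ⊥bis P4·P3 via (40.445,83.495): [(40.9604, 70.36) (88, 66.7736) (88, 93) (40.0721, 93)]  |A|=1159.384
6. ⊥bis P4·P5 via (62.755,48.495): [(40.9604, 70.36) (88, 66.7736) (88, 93) (40.0721, 93)]  |A|=1159.384
7. ⊥bis P4·P6 via (62.78,77.645): [(68.314, 68.2745) (88, 66.7736) (88, 93) (53.7117, 93)]  |A|=682.0442
8. ⊥bis P4·P7 via (62.725,70.26): [(68.314, 68.2745) (88, 66.7736) (88, 93) (53.7117, 93)]  |A|=682.0442
9. ⊥bis P4·P8 via (52.6,60.005): [(68.314, 68.2745) (88, 66.7736) (88, 93) (53.7117, 93)]  |A|=682.0442
10. ⊥bis P4·P9 via (71.37,78.7): [(57.2685, 86.9775) (88, 68.9383) (88, 93) (53.7117, 93)]  |A|=472.9768
11. canonical 4-gon: [(57.2685, 86.9775) (88, 68.9383) (88, 93) (53.7117, 93)]
12. shoelace: 472.9768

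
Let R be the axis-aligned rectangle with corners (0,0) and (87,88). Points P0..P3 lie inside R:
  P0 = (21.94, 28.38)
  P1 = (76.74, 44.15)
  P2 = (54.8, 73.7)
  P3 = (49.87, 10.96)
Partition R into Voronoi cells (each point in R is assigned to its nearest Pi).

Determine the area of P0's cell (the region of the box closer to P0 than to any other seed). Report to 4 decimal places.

Area of P0's cell: 2472.7523

1. box [0,87]×[0,88]: [(0, 0) (87, 0) (87, 88) (0, 88)]
2. ⊥bis P0·P1 via (49.34,36.265): [(0, 0) (59.7761, 0) (34.452, 88) (0, 88)]  |A|=4146.0382
3. ⊥bis P0·P2 via (38.37,51.04): [(0, 78.8608) (0, 0) (59.7761, 0) (46.8595, 44.8845)]  |A|=3189.201
4. ⊥bis P0·P3 via (35.905,19.67): [(0, 78.8608) (0, 0) (23.6368, 0) (48.3661, 39.6493) (46.8595, 44.8845)]  |A|=2472.7523
5. canonical 5-gon: [(0, 78.8608) (0, 0) (23.6368, 0) (48.3661, 39.6493) (46.8595, 44.8845)]
6. shoelace: 2472.7523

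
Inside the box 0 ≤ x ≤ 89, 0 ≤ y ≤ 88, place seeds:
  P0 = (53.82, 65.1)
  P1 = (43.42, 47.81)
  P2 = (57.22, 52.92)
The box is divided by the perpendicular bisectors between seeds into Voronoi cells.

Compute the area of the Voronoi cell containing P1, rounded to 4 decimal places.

1. box [0,89]×[0,88]: [(0, 0) (89, 0) (89, 88) (0, 88)]
2. ⊥bis P1·P0 via (48.62,56.455): [(0, 85.7001) (0, 0) (89, 0) (89, 32.1663)]  |A|=5245.0544
3. ⊥bis P1·P2 via (50.32,50.365): [(47.9059, 56.8845) (0, 85.7001) (0, 0) (68.9696, 0)]  |A|=4014.4232
4. canonical 4-gon: [(47.9059, 56.8845) (0, 85.7001) (0, 0) (68.9696, 0)]
5. shoelace: 4014.4232

Area of P1's cell: 4014.4232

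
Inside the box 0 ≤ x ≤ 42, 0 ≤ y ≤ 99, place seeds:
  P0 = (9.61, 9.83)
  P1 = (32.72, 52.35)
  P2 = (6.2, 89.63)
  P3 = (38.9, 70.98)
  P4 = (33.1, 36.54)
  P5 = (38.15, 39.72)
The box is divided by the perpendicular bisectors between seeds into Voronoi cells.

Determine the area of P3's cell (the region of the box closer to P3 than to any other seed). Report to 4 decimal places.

Area of P3's cell: 652.3260

1. box [0,42]×[0,99]: [(0, 0) (42, 0) (42, 99) (0, 99)]
2. ⊥bis P3·P0 via (24.255,40.405): [(0, 52.0228) (42, 31.9054) (42, 99) (0, 99)]  |A|=2395.5078
3. ⊥bis P3·P1 via (35.81,61.665): [(0, 73.544) (42, 59.6116) (42, 99) (0, 99)]  |A|=1361.7316
4. ⊥bis P3·P2 via (22.55,80.305): [(15.7199, 68.3294) (42, 59.6116) (42, 99) (33.2124, 99)]  |A|=652.326
5. ⊥bis P3·P4 via (36,53.76): [(15.7199, 68.3294) (42, 59.6116) (42, 99) (33.2124, 99)]  |A|=652.326
6. ⊥bis P3·P5 via (38.525,55.35): [(15.7199, 68.3294) (42, 59.6116) (42, 99) (33.2124, 99)]  |A|=652.326
7. canonical 4-gon: [(15.7199, 68.3294) (42, 59.6116) (42, 99) (33.2124, 99)]
8. shoelace: 652.326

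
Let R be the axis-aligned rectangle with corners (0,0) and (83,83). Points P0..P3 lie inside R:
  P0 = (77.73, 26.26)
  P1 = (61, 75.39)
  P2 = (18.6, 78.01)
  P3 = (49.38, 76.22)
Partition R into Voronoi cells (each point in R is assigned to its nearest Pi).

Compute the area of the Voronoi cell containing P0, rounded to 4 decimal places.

Area of P0's cell: 2831.7805

1. box [0,83]×[0,83]: [(0, 0) (83, 0) (83, 83) (0, 83)]
2. ⊥bis P0·P1 via (69.365,50.825): [(0, 27.2045) (0, 0) (83, 0) (83, 55.4681)]  |A|=3430.9102
3. ⊥bis P0·P2 via (48.165,52.135): [(37.5313, 39.9848) (2.537, 0) (83, 0) (83, 55.4681)]  |A|=2869.681
4. ⊥bis P0·P3 via (63.555,51.24): [(53.0079, 45.255) (31.425, 33.0077) (2.537, 0) (83, 0) (83, 55.4681)]  |A|=2831.7805
5. canonical 5-gon: [(53.0079, 45.255) (31.425, 33.0077) (2.537, 0) (83, 0) (83, 55.4681)]
6. shoelace: 2831.7805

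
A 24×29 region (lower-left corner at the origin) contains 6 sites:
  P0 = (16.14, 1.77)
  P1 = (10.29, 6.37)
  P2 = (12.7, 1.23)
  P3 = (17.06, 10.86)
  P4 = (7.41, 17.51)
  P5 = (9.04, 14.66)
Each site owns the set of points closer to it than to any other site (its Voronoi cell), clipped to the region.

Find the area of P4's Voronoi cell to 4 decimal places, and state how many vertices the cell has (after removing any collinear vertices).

Area of P4's cell: 238.3872 (4 vertices)

1. box [0,24]×[0,29]: [(0, 0) (24, 0) (24, 29) (0, 29)]
2. ⊥bis P4·P0 via (11.775,9.64): [(0, 3.1091) (24, 16.4204) (24, 29) (0, 29)]  |A|=461.645
3. ⊥bis P4·P1 via (8.85,11.94): [(0, 9.652) (22.0961, 15.3645) (24, 16.4204) (24, 29) (0, 29)]  |A|=389.3586
4. ⊥bis P4·P2 via (10.055,9.37): [(0, 9.652) (22.0961, 15.3645) (24, 16.4204) (24, 29) (0, 29)]  |A|=389.3586
5. ⊥bis P4·P3 via (12.235,14.185): [(0, 9.652) (11.0863, 12.5182) (22.4443, 29) (0, 29)]  |A|=292.2109
6. ⊥bis P4·P5 via (8.225,16.085): [(0, 11.3809) (17.0046, 21.1063) (22.4443, 29) (0, 29)]  |A|=238.3872
7. canonical 4-gon: [(0, 11.3809) (17.0046, 21.1063) (22.4443, 29) (0, 29)]
8. shoelace: 238.3872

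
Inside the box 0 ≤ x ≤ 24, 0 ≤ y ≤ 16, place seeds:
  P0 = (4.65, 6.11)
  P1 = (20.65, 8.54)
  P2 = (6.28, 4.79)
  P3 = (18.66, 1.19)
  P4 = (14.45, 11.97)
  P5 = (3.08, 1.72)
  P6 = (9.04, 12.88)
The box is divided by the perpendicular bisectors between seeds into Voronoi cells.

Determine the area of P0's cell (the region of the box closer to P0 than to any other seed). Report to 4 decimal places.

Area of P0's cell: 47.9395

1. box [0,24]×[0,16]: [(0, 0) (24, 0) (24, 16) (0, 16)]
2. ⊥bis P0·P1 via (12.65,7.325): [(0, 0) (13.7625, 0) (11.3325, 16) (0, 16)]  |A|=200.7597
3. ⊥bis P0·P2 via (5.465,5.45): [(0, 0) (1.0515, 0) (11.7551, 13.2173) (11.3325, 16) (0, 16)]  |A|=116.7572
4. ⊥bis P0·P3 via (11.655,3.65): [(0, 0) (1.0515, 0) (11.7551, 13.2173) (11.3325, 16) (0, 16)]  |A|=116.7572
5. ⊥bis P0·P4 via (9.55,9.04): [(0, 0) (1.0515, 0) (9.0497, 9.8766) (5.3882, 16) (0, 16)]  |A|=94.0876
6. ⊥bis P0·P5 via (3.865,3.915): [(0, 5.2972) (4.1418, 3.816) (9.0497, 9.8766) (5.3882, 16) (0, 16)]  |A|=81.1113
7. ⊥bis P0·P6 via (6.845,9.495): [(0, 13.9336) (0, 5.2972) (4.1418, 3.816) (8.088, 8.689)]  |A|=47.9395
8. canonical 4-gon: [(0, 13.9336) (0, 5.2972) (4.1418, 3.816) (8.088, 8.689)]
9. shoelace: 47.9395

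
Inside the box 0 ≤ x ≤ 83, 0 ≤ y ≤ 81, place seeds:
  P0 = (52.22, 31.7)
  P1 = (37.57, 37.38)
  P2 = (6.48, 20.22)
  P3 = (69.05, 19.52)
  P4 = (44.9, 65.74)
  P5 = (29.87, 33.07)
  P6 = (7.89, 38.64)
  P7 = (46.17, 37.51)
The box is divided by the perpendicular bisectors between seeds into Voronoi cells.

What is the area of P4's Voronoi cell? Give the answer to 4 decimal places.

1. box [0,83]×[0,81]: [(0, 0) (83, 0) (83, 81) (0, 81)]
2. ⊥bis P4·P0 via (48.56,48.72): [(0, 38.2776) (83, 56.126) (83, 81) (0, 81)]  |A|=2805.2498
3. ⊥bis P4·P1 via (41.235,51.56): [(0, 62.2177) (50.5595, 49.15) (83, 56.126) (83, 81) (0, 81)]  |A|=2200.0502
4. ⊥bis P4·P2 via (25.69,42.98): [(0, 64.663) (4.176, 61.1384) (50.5595, 49.15) (83, 56.126) (83, 81) (0, 81)]  |A|=2194.9445
5. ⊥bis P4·P3 via (56.975,42.63): [(0, 64.663) (4.176, 61.1384) (50.5595, 49.15) (82.668, 56.0546) (83, 56.2281) (83, 81) (0, 81)]  |A|=2194.9276
6. ⊥bis P4·P5 via (37.385,49.405): [(0, 66.6042) (21.759, 56.5938) (50.5595, 49.15) (82.668, 56.0546) (83, 56.2281) (83, 81) (0, 81)]  |A|=2152.3108
7. ⊥bis P4·P6 via (26.395,52.19): [(23.4998, 56.1439) (50.5595, 49.15) (82.668, 56.0546) (83, 56.2281) (83, 81) (5.2993, 81)]  |A|=1913.4826
8. ⊥bis P4·P7 via (45.535,51.625): [(23.4998, 56.1439) (41.6583, 51.4506) (66.4431, 52.5656) (82.668, 56.0546) (83, 56.2281) (83, 81) (5.2993, 81)]  |A|=1880.0098
9. canonical 7-gon: [(23.4998, 56.1439) (41.6583, 51.4506) (66.4431, 52.5656) (82.668, 56.0546) (83, 56.2281) (83, 81) (5.2993, 81)]
10. shoelace: 1880.0098

Area of P4's cell: 1880.0098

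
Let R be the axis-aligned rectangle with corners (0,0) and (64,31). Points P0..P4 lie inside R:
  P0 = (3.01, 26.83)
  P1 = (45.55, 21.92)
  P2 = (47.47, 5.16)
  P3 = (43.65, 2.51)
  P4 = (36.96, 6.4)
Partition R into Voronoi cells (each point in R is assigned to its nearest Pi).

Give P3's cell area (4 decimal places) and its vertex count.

1. box [0,64]×[0,31]: [(0, 0) (64, 0) (64, 31) (0, 31)]
2. ⊥bis P3·P0 via (23.33,14.67): [(14.5511, 0) (64, 0) (64, 31) (33.1023, 31)]  |A|=1245.3725
3. ⊥bis P3·P1 via (44.6,12.215): [(23.1192, 14.3177) (14.5511, 0) (64, 0) (64, 10.316)]  |A|=564.8603
4. ⊥bis P3·P2 via (45.56,3.835): [(39.3931, 12.7247) (23.1192, 14.3177) (14.5511, 0) (48.2204, 0)]  |A|=337.5427
5. ⊥bis P3·P4 via (40.305,4.455): [(42.5051, 8.2387) (37.7146, 0) (48.2204, 0)]  |A|=43.2772
6. canonical 3-gon: [(42.5051, 8.2387) (37.7146, 0) (48.2204, 0)]
7. shoelace: 43.2772

Area of P3's cell: 43.2772 (3 vertices)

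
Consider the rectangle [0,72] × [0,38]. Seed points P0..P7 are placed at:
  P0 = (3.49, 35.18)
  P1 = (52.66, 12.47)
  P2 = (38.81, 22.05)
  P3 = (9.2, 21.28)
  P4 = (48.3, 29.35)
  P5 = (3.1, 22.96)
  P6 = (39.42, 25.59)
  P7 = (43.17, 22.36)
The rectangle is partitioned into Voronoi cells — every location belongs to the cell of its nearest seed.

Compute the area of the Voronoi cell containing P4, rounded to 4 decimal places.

1. box [0,72]×[0,38]: [(0, 0) (72, 0) (72, 38) (0, 38)]
2. ⊥bis P4·P0 via (25.895,32.265): [(21.6972, 0) (72, 0) (72, 38) (26.6412, 38)]  |A|=1817.572
3. ⊥bis P4·P1 via (50.48,20.91): [(23.5114, 13.9442) (72, 26.4685) (72, 38) (26.6412, 38)]  |A|=825.1461
4. ⊥bis P4·P2 via (43.555,25.7): [(47.7767, 20.2118) (72, 26.4685) (72, 38) (34.0935, 38)]  |A|=476.8109
5. ⊥bis P4·P3 via (28.75,25.315): [(47.7767, 20.2118) (72, 26.4685) (72, 38) (34.0935, 38)]  |A|=476.8109
6. ⊥bis P4·P5 via (25.7,26.155): [(47.7767, 20.2118) (72, 26.4685) (72, 38) (34.0935, 38)]  |A|=476.8109
7. ⊥bis P4·P6 via (43.86,27.47): [(45.9006, 22.6507) (47.7767, 20.2118) (72, 26.4685) (72, 38) (39.4014, 38)]  |A|=436.0747
8. ⊥bis P4·P7 via (45.735,25.855): [(44.0068, 27.1234) (51.9541, 21.2908) (72, 26.4685) (72, 38) (39.4014, 38)]  |A|=417.7185
9. canonical 5-gon: [(44.0068, 27.1234) (51.9541, 21.2908) (72, 26.4685) (72, 38) (39.4014, 38)]
10. shoelace: 417.7185

Area of P4's cell: 417.7185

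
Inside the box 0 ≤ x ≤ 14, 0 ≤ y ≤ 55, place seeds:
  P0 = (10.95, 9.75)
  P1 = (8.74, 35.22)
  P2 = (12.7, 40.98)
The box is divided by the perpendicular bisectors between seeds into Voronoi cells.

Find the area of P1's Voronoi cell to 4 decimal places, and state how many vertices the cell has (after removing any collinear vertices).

1. box [0,14]×[0,55]: [(0, 0) (14, 0) (14, 55) (0, 55)]
2. ⊥bis P1·P0 via (9.845,22.485): [(0, 21.6308) (14, 22.8455) (14, 55) (0, 55)]  |A|=458.666
3. ⊥bis P1·P2 via (10.72,38.1): [(0, 45.47) (0, 21.6308) (14, 22.8455) (14, 35.845)]  |A|=257.871
4. canonical 4-gon: [(0, 45.47) (0, 21.6308) (14, 22.8455) (14, 35.845)]
5. shoelace: 257.871

Area of P1's cell: 257.8710 (4 vertices)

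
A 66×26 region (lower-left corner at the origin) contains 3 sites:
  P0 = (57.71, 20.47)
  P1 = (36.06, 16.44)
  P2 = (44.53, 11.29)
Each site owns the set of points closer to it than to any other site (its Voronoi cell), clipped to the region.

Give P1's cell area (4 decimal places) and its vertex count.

Area of P1's cell: 1030.9679 (5 vertices)

1. box [0,66]×[0,26]: [(0, 0) (66, 0) (66, 26) (0, 26)]
2. ⊥bis P1·P0 via (46.885,18.455): [(0, 0) (50.3203, 0) (45.4805, 26) (0, 26)]  |A|=1245.4107
3. ⊥bis P1·P2 via (40.295,13.865): [(0, 0) (31.8647, 0) (45.9945, 23.2388) (45.4805, 26) (0, 26)]  |A|=1030.9679
4. canonical 5-gon: [(0, 0) (31.8647, 0) (45.9945, 23.2388) (45.4805, 26) (0, 26)]
5. shoelace: 1030.9679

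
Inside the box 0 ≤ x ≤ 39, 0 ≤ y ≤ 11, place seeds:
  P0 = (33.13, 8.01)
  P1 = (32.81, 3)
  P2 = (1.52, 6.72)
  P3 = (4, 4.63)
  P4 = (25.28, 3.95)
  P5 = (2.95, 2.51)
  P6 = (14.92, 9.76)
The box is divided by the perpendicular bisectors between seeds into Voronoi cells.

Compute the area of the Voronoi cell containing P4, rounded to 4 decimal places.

1. box [0,39]×[0,11]: [(0, 0) (39, 0) (39, 11) (0, 11)]
2. ⊥bis P4·P0 via (29.205,5.98): [(0, 0) (32.2978, 0) (26.6087, 11) (0, 11)]  |A|=323.9858
3. ⊥bis P4·P1 via (29.045,3.475): [(0, 0) (28.6066, 0) (29.3304, 5.7375) (26.6087, 11) (0, 11)]  |A|=313.3966
4. ⊥bis P4·P2 via (13.4,5.335): [(12.778, 0) (28.6066, 0) (29.3304, 5.7375) (26.6087, 11) (14.0604, 11)]  |A|=165.785
5. ⊥bis P4·P3 via (14.64,4.29): [(14.5029, 0) (28.6066, 0) (29.3304, 5.7375) (26.6087, 11) (14.8544, 11)]  |A|=151.9313
6. ⊥bis P4·P5 via (14.115,3.23): [(14.5029, 0) (28.6066, 0) (29.3304, 5.7375) (26.6087, 11) (14.8544, 11)]  |A|=151.9313
7. ⊥bis P4·P6 via (20.1,6.855): [(16.2556, 0) (28.6066, 0) (29.3304, 5.7375) (26.6087, 11) (22.4246, 11)]  |A|=100.6555
8. canonical 5-gon: [(16.2556, 0) (28.6066, 0) (29.3304, 5.7375) (26.6087, 11) (22.4246, 11)]
9. shoelace: 100.6555

Area of P4's cell: 100.6555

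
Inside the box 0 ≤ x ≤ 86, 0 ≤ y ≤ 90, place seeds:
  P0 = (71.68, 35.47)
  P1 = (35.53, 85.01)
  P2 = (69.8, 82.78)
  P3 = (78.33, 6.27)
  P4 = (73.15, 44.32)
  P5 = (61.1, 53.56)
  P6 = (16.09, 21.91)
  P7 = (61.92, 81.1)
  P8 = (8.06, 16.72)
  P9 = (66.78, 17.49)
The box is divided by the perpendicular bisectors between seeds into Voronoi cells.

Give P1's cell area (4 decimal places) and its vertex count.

1. box [0,86]×[0,90]: [(0, 0) (86, 0) (86, 90) (0, 90)]
2. ⊥bis P1·P0 via (53.605,60.24): [(0, 21.1237) (86, 83.8791) (86, 90) (0, 90)]  |A|=3224.8805
3. ⊥bis P1·P2 via (52.665,83.895): [(0, 21.1237) (51.0021, 58.3407) (53.0623, 90) (0, 90)]  |A|=2596.3771
4. ⊥bis P1·P3 via (56.93,45.64): [(0, 21.1237) (51.0021, 58.3407) (53.0623, 90) (0, 90)]  |A|=2596.3771
5. ⊥bis P1·P4 via (54.34,64.665): [(0, 21.1237) (34.3816, 46.2124) (51.2264, 61.7863) (53.0623, 90) (0, 90)]  |A|=2569.1027
6. ⊥bis P1·P5 via (48.315,69.285): [(0, 30.0031) (51.9042, 72.2031) (53.0623, 90) (0, 90)]  |A|=2029.215
7. ⊥bis P1·P6 via (25.81,53.46): [(0, 61.4116) (28.0153, 52.7806) (51.9042, 72.2031) (53.0623, 90) (0, 90)]  |A|=1589.2564
8. ⊥bis P1·P7 via (48.725,83.055): [(0, 61.4116) (28.0153, 52.7806) (46.4615, 67.7781) (49.754, 90) (0, 90)]  |A|=1506.6295
9. ⊥bis P1·P8 via (21.795,50.865): [(0, 61.4116) (28.0153, 52.7806) (46.4615, 67.7781) (49.754, 90) (0, 90)]  |A|=1506.6295
10. ⊥bis P1·P9 via (51.155,51.25): [(0, 61.4116) (28.0153, 52.7806) (46.4615, 67.7781) (49.754, 90) (0, 90)]  |A|=1506.6295
11. canonical 5-gon: [(0, 61.4116) (28.0153, 52.7806) (46.4615, 67.7781) (49.754, 90) (0, 90)]
12. shoelace: 1506.6295

Area of P1's cell: 1506.6295 (5 vertices)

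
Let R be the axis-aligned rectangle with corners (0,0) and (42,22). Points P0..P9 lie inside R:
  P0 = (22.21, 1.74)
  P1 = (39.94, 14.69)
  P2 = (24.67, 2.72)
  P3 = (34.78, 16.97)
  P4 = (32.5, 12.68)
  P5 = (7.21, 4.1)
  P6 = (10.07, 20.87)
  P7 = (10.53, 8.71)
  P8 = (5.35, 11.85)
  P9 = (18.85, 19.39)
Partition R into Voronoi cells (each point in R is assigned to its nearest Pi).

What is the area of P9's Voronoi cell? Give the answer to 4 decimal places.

1. box [0,42]×[0,22]: [(0, 0) (42, 0) (42, 22) (0, 22)]
2. ⊥bis P9·P0 via (20.53,10.565): [(0, 6.6567) (42, 14.6522) (42, 22) (0, 22)]  |A|=476.5121
3. ⊥bis P9·P1 via (29.395,17.04): [(0, 6.6567) (28.2808, 12.0405) (30.5004, 22) (0, 22)]  |A|=368.8441
4. ⊥bis P9·P2 via (21.76,11.055): [(0, 6.6567) (20.1485, 10.4924) (28.5928, 13.4406) (30.5004, 22) (0, 22)]  |A|=363.3928
5. ⊥bis P9·P3 via (26.815,18.18): [(0, 6.6567) (20.1485, 10.4924) (25.9551, 12.5196) (27.3953, 22) (0, 22)]  |A|=338.2639
6. ⊥bis P9·P4 via (25.675,16.035): [(0, 6.6567) (20.1485, 10.4924) (23.5309, 11.6733) (26.8533, 18.4319) (27.3953, 22) (0, 22)]  |A|=331.4776
7. ⊥bis P9·P5 via (13.03,11.745): [(0, 21.6645) (15.7703, 9.6589) (20.1485, 10.4924) (23.5309, 11.6733) (26.8533, 18.4319) (27.3953, 22) (0, 22)]  |A|=213.1395
8. ⊥bis P9·P6 via (14.46,20.13): [(13.0447, 11.7338) (15.7703, 9.6589) (20.1485, 10.4924) (23.5309, 11.6733) (26.8533, 18.4319) (27.3953, 22) (14.7752, 22)]  |A|=135.1087
9. ⊥bis P9·P7 via (14.69,14.05): [(13.5808, 14.9141) (19.4319, 10.356) (20.1485, 10.4924) (23.5309, 11.6733) (26.8533, 18.4319) (27.3953, 22) (14.7752, 22)]  |A|=119.8341
10. ⊥bis P9·P8 via (12.1,15.62): [(13.5808, 14.9141) (19.4319, 10.356) (20.1485, 10.4924) (23.5309, 11.6733) (26.8533, 18.4319) (27.3953, 22) (14.7752, 22)]  |A|=119.8341
11. canonical 7-gon: [(13.5808, 14.9141) (19.4319, 10.356) (20.1485, 10.4924) (23.5309, 11.6733) (26.8533, 18.4319) (27.3953, 22) (14.7752, 22)]
12. shoelace: 119.8341

Area of P9's cell: 119.8341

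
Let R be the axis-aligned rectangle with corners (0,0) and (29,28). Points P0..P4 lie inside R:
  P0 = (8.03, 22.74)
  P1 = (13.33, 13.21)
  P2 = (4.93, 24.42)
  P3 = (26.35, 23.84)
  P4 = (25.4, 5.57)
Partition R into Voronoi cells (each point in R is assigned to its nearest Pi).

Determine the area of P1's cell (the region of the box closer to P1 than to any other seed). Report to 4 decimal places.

1. box [0,29]×[0,28]: [(0, 0) (29, 0) (29, 28) (0, 28)]
2. ⊥bis P1·P0 via (10.68,17.975): [(0, 12.0354) (0, 0) (29, 0) (29, 28) (28.7061, 28)]  |A|=582.86
3. ⊥bis P1·P2 via (9.13,18.815): [(0.3201, 12.2134) (0, 11.9736) (0, 0) (29, 0) (29, 28) (28.7061, 28)]  |A|=582.8501
4. ⊥bis P1·P3 via (19.84,18.525): [(17.2885, 21.6502) (0.3201, 12.2134) (0, 11.9736) (0, 0) (29, 0) (29, 7.3055)]  |A|=460.7348
5. ⊥bis P1·P4 via (19.365,9.39): [(22.8295, 14.8634) (17.2885, 21.6502) (0.3201, 12.2134) (0, 11.9736) (0, 0) (13.4214, 0)]  |A|=322.42
6. canonical 6-gon: [(22.8295, 14.8634) (17.2885, 21.6502) (0.3201, 12.2134) (0, 11.9736) (0, 0) (13.4214, 0)]
7. shoelace: 322.42

Area of P1's cell: 322.4200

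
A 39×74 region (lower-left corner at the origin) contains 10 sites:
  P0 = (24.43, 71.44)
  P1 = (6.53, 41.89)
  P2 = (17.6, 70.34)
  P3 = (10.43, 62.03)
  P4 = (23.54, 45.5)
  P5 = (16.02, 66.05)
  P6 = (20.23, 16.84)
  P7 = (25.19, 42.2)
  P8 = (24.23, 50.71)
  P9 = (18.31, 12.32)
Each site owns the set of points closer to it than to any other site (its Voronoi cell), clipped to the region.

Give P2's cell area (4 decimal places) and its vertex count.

Area of P2's cell: 69.2674 (4 vertices)

1. box [0,39]×[0,74]: [(0, 0) (39, 0) (39, 74) (0, 74)]
2. ⊥bis P2·P0 via (21.015,70.89): [(0, 0) (32.4321, 0) (20.5141, 74) (0, 74)]  |A|=1959.0113
3. ⊥bis P2·P1 via (12.065,56.115): [(0, 60.8095) (24.152, 51.4119) (20.5141, 74) (0, 74)]  |A|=390.9758
4. ⊥bis P2·P3 via (14.015,66.185): [(23.0248, 58.4112) (20.5141, 74) (4.9574, 74)]  |A|=121.2546
5. ⊥bis P2·P4 via (20.57,57.92): [(22.9378, 58.4862) (23.0099, 58.5035) (20.5141, 74) (4.9574, 74)]  |A|=121.2512
6. ⊥bis P2·P5 via (16.81,68.195): [(7.8688, 71.488) (21.7416, 66.3787) (20.5141, 74) (4.9574, 74)]  |A|=69.2674
7. ⊥bis P2·P6 via (18.915,43.59): [(7.8688, 71.488) (21.7416, 66.3787) (20.5141, 74) (4.9574, 74)]  |A|=69.2674
8. ⊥bis P2·P7 via (21.395,56.27): [(7.8688, 71.488) (21.7416, 66.3787) (20.5141, 74) (4.9574, 74)]  |A|=69.2674
9. ⊥bis P2·P8 via (20.915,60.525): [(7.8688, 71.488) (21.7416, 66.3787) (20.5141, 74) (4.9574, 74)]  |A|=69.2674
10. ⊥bis P2·P9 via (17.955,41.33): [(7.8688, 71.488) (21.7416, 66.3787) (20.5141, 74) (4.9574, 74)]  |A|=69.2674
11. canonical 4-gon: [(7.8688, 71.488) (21.7416, 66.3787) (20.5141, 74) (4.9574, 74)]
12. shoelace: 69.2674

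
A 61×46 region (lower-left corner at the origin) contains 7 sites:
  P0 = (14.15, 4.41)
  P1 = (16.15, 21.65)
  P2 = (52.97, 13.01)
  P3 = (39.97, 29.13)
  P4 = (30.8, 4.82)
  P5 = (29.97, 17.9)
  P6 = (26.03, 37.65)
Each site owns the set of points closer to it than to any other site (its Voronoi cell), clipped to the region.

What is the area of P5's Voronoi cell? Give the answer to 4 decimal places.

1. box [0,61]×[0,46]: [(0, 0) (61, 0) (61, 46) (0, 46)]
2. ⊥bis P5·P0 via (22.06,11.155): [(0, 37.0252) (31.5721, 0) (61, 0) (61, 46) (0, 46)]  |A|=2221.5187
3. ⊥bis P5·P1 via (23.06,19.775): [(21.0442, 12.3462) (31.5721, 0) (61, 0) (61, 46) (30.176, 46)]  |A|=1619.3159
4. ⊥bis P5·P2 via (41.47,15.455): [(21.0442, 12.3462) (31.5721, 0) (38.1841, 0) (47.9641, 46) (30.176, 46)]  |A|=794.726
5. ⊥bis P5·P3 via (34.97,23.515): [(26.1951, 31.3288) (21.0442, 12.3462) (31.5721, 0) (38.1841, 0) (41.8761, 17.3653)]  |A|=397.2234
6. ⊥bis P5·P4 via (30.385,11.36): [(26.1951, 31.3288) (21.0442, 12.3462) (22.3215, 10.8483) (40.7391, 12.017) (41.8761, 17.3653)]  |A|=252.1894
7. ⊥bis P5·P6 via (28,27.775): [(29.7859, 28.1313) (25.0723, 27.1909) (21.0442, 12.3462) (22.3215, 10.8483) (40.7391, 12.017) (41.8761, 17.3653)]  |A|=242.9651
8. canonical 6-gon: [(29.7859, 28.1313) (25.0723, 27.1909) (21.0442, 12.3462) (22.3215, 10.8483) (40.7391, 12.017) (41.8761, 17.3653)]
9. shoelace: 242.9651

Area of P5's cell: 242.9651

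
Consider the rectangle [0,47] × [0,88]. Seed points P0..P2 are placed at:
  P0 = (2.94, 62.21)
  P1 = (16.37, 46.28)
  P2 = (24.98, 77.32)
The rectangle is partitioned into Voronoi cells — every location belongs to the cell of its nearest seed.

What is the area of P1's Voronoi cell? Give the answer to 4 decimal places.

Area of P1's cell: 2662.8381

1. box [0,47]×[0,88]: [(0, 0) (47, 0) (47, 88) (0, 88)]
2. ⊥bis P1·P0 via (9.655,54.245): [(0, 46.1052) (0, 0) (47, 0) (47, 85.7292)]  |A|=3098.109
3. ⊥bis P1·P2 via (20.675,61.8): [(19.126, 62.2297) (0, 46.1052) (0, 0) (47, 0) (47, 54.4979)]  |A|=2662.8381
4. canonical 5-gon: [(19.126, 62.2297) (0, 46.1052) (0, 0) (47, 0) (47, 54.4979)]
5. shoelace: 2662.8381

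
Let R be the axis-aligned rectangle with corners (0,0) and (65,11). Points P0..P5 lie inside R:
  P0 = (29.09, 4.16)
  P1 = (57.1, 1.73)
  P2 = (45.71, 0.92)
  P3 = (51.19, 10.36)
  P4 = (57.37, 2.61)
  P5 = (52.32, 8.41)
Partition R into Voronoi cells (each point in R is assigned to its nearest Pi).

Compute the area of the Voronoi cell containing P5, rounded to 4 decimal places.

1. box [0,65]×[0,11]: [(0, 0) (65, 0) (65, 11) (0, 11)]
2. ⊥bis P5·P0 via (40.705,6.285): [(41.8549, 0) (65, 0) (65, 11) (39.8424, 11)]  |A|=265.6652
3. ⊥bis P5·P1 via (54.71,5.07): [(41.8549, 0) (47.6247, 0) (62.9971, 11) (39.8424, 11)]  |A|=159.0853
4. ⊥bis P5·P2 via (49.015,4.665): [(51.3116, 2.6382) (62.9971, 11) (41.8366, 11)]  |A|=88.4697
5. ⊥bis P5·P3 via (51.755,9.385): [(46.8726, 6.5557) (51.3116, 2.6382) (62.9971, 11) (54.5419, 11)]  |A|=60.2366
6. ⊥bis P5·P4 via (54.845,5.51): [(46.8726, 6.5557) (51.3116, 2.6382) (52.6313, 3.5825) (61.1503, 11) (54.5419, 11)]  |A|=53.3874
7. canonical 5-gon: [(46.8726, 6.5557) (51.3116, 2.6382) (52.6313, 3.5825) (61.1503, 11) (54.5419, 11)]
8. shoelace: 53.3874

Area of P5's cell: 53.3874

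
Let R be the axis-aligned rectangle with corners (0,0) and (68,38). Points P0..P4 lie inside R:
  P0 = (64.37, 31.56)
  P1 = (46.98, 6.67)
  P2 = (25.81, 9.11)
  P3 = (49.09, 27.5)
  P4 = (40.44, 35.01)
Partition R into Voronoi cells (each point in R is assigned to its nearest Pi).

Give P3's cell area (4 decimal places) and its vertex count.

1. box [0,68]×[0,38]: [(0, 0) (68, 0) (68, 38) (0, 38)]
2. ⊥bis P3·P0 via (56.73,29.53): [(0, 0) (64.5763, 0) (54.4795, 38) (0, 38)]  |A|=2262.0599
3. ⊥bis P3·P1 via (48.035,17.085): [(0, 21.9508) (60.3687, 15.8356) (54.4795, 38) (0, 38)]  |A|=1088.1867
4. ⊥bis P3·P2 via (37.45,18.305): [(37.5769, 18.1444) (60.3687, 15.8356) (54.4795, 38) (21.892, 38)]  |A|=569.3071
5. ⊥bis P3·P4 via (44.765,31.255): [(35.5786, 20.6741) (37.5769, 18.1444) (60.3687, 15.8356) (54.4795, 38) (50.6211, 38)]  |A|=320.428
6. canonical 5-gon: [(35.5786, 20.6741) (37.5769, 18.1444) (60.3687, 15.8356) (54.4795, 38) (50.6211, 38)]
7. shoelace: 320.428

Area of P3's cell: 320.4280 (5 vertices)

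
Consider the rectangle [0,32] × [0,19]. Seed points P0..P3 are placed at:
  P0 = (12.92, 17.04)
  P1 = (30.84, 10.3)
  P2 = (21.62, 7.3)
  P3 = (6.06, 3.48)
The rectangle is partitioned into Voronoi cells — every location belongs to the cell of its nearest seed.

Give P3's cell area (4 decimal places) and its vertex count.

1. box [0,32]×[0,19]: [(0, 0) (32, 0) (32, 19) (0, 19)]
2. ⊥bis P3·P0 via (9.49,10.26): [(0, 15.061) (0, 0) (29.7707, 0)]  |A|=224.1881
3. ⊥bis P3·P1 via (18.45,6.89): [(18.8218, 5.539) (0, 15.061) (0, 0) (20.3463, 0)]  |A|=198.087
4. ⊥bis P3·P2 via (13.84,5.39): [(13.0917, 8.4379) (0, 15.061) (0, 0) (15.1633, 0)]  |A|=162.5601
5. canonical 4-gon: [(13.0917, 8.4379) (0, 15.061) (0, 0) (15.1633, 0)]
6. shoelace: 162.5601

Area of P3's cell: 162.5601 (4 vertices)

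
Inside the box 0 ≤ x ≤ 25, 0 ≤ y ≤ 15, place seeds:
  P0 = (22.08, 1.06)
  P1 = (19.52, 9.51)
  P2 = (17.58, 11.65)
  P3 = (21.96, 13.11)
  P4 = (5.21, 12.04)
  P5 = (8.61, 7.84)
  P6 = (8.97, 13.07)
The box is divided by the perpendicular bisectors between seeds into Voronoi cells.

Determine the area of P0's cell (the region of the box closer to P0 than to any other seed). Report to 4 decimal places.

1. box [0,25]×[0,15]: [(0, 0) (25, 0) (25, 15) (0, 15)]
2. ⊥bis P0·P1 via (20.8,5.285): [(3.3554, 0) (25, 0) (25, 6.5574)]  |A|=70.9665
3. ⊥bis P0·P2 via (19.83,6.355): [(8.648, 1.6035) (4.8746, 0) (25, 0) (25, 6.5574)]  |A|=69.7485
4. ⊥bis P0·P3 via (22.02,7.085): [(8.648, 1.6035) (4.8746, 0) (25, 0) (25, 6.5574)]  |A|=69.7485
5. ⊥bis P0·P4 via (13.645,6.55): [(10.8621, 2.2742) (9.3819, 0) (25, 0) (25, 6.5574)]  |A|=64.1137
6. ⊥bis P0·P5 via (15.345,4.45): [(14.8594, 3.4852) (13.1051, 0) (25, 0) (25, 6.5574)]  |A|=53.9764
7. ⊥bis P0·P6 via (15.525,7.065): [(14.8594, 3.4852) (13.1051, 0) (25, 0) (25, 6.5574)]  |A|=53.9764
8. canonical 4-gon: [(14.8594, 3.4852) (13.1051, 0) (25, 0) (25, 6.5574)]
9. shoelace: 53.9764

Area of P0's cell: 53.9764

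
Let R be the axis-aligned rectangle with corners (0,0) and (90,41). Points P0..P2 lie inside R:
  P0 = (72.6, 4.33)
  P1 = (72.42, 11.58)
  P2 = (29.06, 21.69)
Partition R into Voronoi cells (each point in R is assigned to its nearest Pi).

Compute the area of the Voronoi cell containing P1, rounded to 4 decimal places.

1. box [0,90]×[0,41]: [(0, 0) (90, 0) (90, 41) (0, 41)]
2. ⊥bis P1·P0 via (72.51,7.955): [(0, 6.1548) (90, 8.3892) (90, 41) (0, 41)]  |A|=3035.5206
3. ⊥bis P1·P2 via (50.74,16.635): [(48.5776, 7.3608) (90, 8.3892) (90, 41) (56.421, 41)]  |A|=1240.1925
4. canonical 4-gon: [(48.5776, 7.3608) (90, 8.3892) (90, 41) (56.421, 41)]
5. shoelace: 1240.1925

Area of P1's cell: 1240.1925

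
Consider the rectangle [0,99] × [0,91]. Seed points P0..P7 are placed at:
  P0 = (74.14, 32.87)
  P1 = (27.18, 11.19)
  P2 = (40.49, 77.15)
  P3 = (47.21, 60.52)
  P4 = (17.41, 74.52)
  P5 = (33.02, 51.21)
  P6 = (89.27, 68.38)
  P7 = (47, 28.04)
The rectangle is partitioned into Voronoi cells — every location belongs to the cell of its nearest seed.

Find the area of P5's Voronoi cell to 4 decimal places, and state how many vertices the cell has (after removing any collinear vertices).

Area of P5's cell: 998.0809 (6 vertices)

1. box [0,99]×[0,91]: [(0, 0) (99, 0) (99, 91) (0, 91)]
2. ⊥bis P5·P0 via (53.58,42.04): [(0, 0) (34.8297, 0) (75.4167, 91) (0, 91)]  |A|=5016.2112
3. ⊥bis P5·P1 via (30.1,31.2): [(0, 35.5924) (47.6059, 28.6454) (75.4167, 91) (0, 91)]  |A|=3670.1524
4. ⊥bis P5·P2 via (36.755,64.18): [(0, 74.7644) (0, 35.5924) (47.6059, 28.6454) (60.4157, 57.3664)]  |A|=1911.4407
5. ⊥bis P5·P3 via (40.115,55.865): [(34.1714, 64.924) (0, 74.7644) (0, 35.5924) (47.6059, 28.6454) (51.8016, 38.0527)]  |A|=1625.4521
6. ⊥bis P5·P4 via (25.215,62.865): [(34.1714, 64.924) (30.0584, 66.1084) (0, 45.9793) (0, 35.5924) (47.6059, 28.6454) (51.8016, 38.0527)]  |A|=1192.8351
7. ⊥bis P5·P6 via (61.145,59.795): [(34.1714, 64.924) (30.0584, 66.1084) (0, 45.9793) (0, 35.5924) (47.6059, 28.6454) (51.8016, 38.0527)]  |A|=1192.8351
8. ⊥bis P5·P7 via (40.01,39.625): [(47.7185, 44.276) (34.1714, 64.924) (30.0584, 66.1084) (0, 45.9793) (0, 35.5924) (26.8361, 31.6763)]  |A|=998.0809
9. canonical 6-gon: [(47.7185, 44.276) (34.1714, 64.924) (30.0584, 66.1084) (0, 45.9793) (0, 35.5924) (26.8361, 31.6763)]
10. shoelace: 998.0809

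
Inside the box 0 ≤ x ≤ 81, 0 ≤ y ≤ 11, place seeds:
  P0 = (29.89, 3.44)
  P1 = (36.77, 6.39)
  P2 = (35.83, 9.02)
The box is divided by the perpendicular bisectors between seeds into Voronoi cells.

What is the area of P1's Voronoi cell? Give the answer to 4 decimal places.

1. box [0,81]×[0,11]: [(0, 0) (81, 0) (81, 11) (0, 11)]
2. ⊥bis P1·P0 via (33.33,4.915): [(35.4374, 0) (81, 0) (81, 11) (30.7209, 11)]  |A|=527.1292
3. ⊥bis P1·P2 via (36.3,7.705): [(32.6874, 6.4138) (35.4374, 0) (81, 0) (81, 11) (45.519, 11)]  |A|=493.1956
4. canonical 5-gon: [(32.6874, 6.4138) (35.4374, 0) (81, 0) (81, 11) (45.519, 11)]
5. shoelace: 493.1956

Area of P1's cell: 493.1956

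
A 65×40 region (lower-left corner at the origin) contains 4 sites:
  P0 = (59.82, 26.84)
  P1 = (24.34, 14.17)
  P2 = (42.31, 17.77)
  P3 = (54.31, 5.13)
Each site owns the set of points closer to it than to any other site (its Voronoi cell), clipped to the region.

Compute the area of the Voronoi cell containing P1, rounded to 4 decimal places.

1. box [0,65]×[0,40]: [(0, 0) (65, 0) (65, 40) (0, 40)]
2. ⊥bis P1·P0 via (42.08,20.505): [(0, 0) (49.4024, 0) (35.1183, 40) (0, 40)]  |A|=1690.4135
3. ⊥bis P1·P2 via (33.325,15.97): [(0, 0) (36.5243, 0) (28.511, 40) (0, 40)]  |A|=1300.7062
4. ⊥bis P1·P3 via (39.325,9.65): [(0, 0) (36.4142, 0) (36.4804, 0.2194) (28.511, 40) (0, 40)]  |A|=1300.6941
5. canonical 5-gon: [(0, 0) (36.4142, 0) (36.4804, 0.2194) (28.511, 40) (0, 40)]
6. shoelace: 1300.6941

Area of P1's cell: 1300.6941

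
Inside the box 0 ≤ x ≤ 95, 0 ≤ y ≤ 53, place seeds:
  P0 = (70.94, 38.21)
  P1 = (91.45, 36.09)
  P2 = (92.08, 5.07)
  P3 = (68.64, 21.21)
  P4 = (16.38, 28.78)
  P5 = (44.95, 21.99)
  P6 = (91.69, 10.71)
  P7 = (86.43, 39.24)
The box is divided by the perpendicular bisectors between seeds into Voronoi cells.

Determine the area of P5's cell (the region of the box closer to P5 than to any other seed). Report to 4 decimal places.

1. box [0,95]×[0,53]: [(0, 0) (95, 0) (95, 53) (0, 53)]
2. ⊥bis P5·P0 via (57.945,30.1): [(0, 0) (76.73, 0) (43.6534, 53) (0, 53)]  |A|=3190.1606
3. ⊥bis P5·P1 via (68.2,29.04): [(0, 0) (76.73, 0) (43.6534, 53) (0, 53)]  |A|=3190.1606
4. ⊥bis P5·P2 via (68.515,13.53): [(0, 0) (63.6576, 0) (68.4314, 13.2972) (43.6534, 53) (0, 53)]  |A|=3103.2479
5. ⊥bis P5·P3 via (56.795,21.6): [(0, 0) (56.0838, 0) (57.1185, 31.4244) (43.6534, 53) (0, 53)]  |A|=2865.7639
6. ⊥bis P5·P4 via (30.665,25.385): [(24.632, 0) (56.0838, 0) (57.1185, 31.4244) (43.6534, 53) (37.228, 53)]  |A|=1226.4743
7. ⊥bis P5·P6 via (68.32,16.35): [(24.632, 0) (56.0838, 0) (57.1185, 31.4244) (43.6534, 53) (37.228, 53)]  |A|=1226.4743
8. ⊥bis P5·P7 via (65.69,30.615): [(24.632, 0) (56.0838, 0) (57.1185, 31.4244) (43.6534, 53) (37.228, 53)]  |A|=1226.4743
9. canonical 5-gon: [(24.632, 0) (56.0838, 0) (57.1185, 31.4244) (43.6534, 53) (37.228, 53)]
10. shoelace: 1226.4743

Area of P5's cell: 1226.4743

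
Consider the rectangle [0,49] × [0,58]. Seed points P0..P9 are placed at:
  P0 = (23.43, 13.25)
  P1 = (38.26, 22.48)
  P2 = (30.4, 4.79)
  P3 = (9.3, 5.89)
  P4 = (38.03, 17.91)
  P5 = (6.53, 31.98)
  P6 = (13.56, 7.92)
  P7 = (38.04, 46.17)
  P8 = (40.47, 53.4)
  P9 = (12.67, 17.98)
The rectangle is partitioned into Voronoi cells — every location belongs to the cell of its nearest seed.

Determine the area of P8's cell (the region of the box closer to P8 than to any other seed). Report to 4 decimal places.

1. box [0,49]×[0,58]: [(0, 0) (49, 0) (49, 58) (0, 58)]
2. ⊥bis P8·P0 via (31.95,33.325): [(0, 46.8849) (49, 26.0888) (49, 58) (0, 58)]  |A|=1054.1447
3. ⊥bis P8·P1 via (39.365,37.94): [(0, 46.8849) (17.3722, 39.5119) (49, 37.2513) (49, 58) (0, 58)]  |A|=877.6221
4. ⊥bis P8·P2 via (35.435,29.095): [(0, 46.8849) (17.3722, 39.5119) (49, 37.2513) (49, 58) (0, 58)]  |A|=877.6221
5. ⊥bis P8·P3 via (24.885,29.645): [(0, 46.8849) (17.3722, 39.5119) (49, 37.2513) (49, 58) (0, 58)]  |A|=877.6221
6. ⊥bis P8·P4 via (39.25,35.655): [(0, 46.8849) (17.3722, 39.5119) (49, 37.2513) (49, 58) (0, 58)]  |A|=877.6221
7. ⊥bis P8·P5 via (23.5,42.69): [(25.8899, 38.9031) (49, 37.2513) (49, 58) (13.8376, 58)]  |A|=575.4968
8. ⊥bis P8·P6 via (27.015,30.66): [(25.8899, 38.9031) (49, 37.2513) (49, 58) (13.8376, 58)]  |A|=575.4968
9. ⊥bis P8·P7 via (39.255,49.785): [(49, 46.5097) (49, 58) (14.8128, 58)]  |A|=196.4102
10. ⊥bis P8·P9 via (26.57,35.69): [(49, 46.5097) (49, 58) (14.8128, 58)]  |A|=196.4102
11. canonical 3-gon: [(49, 46.5097) (49, 58) (14.8128, 58)]
12. shoelace: 196.4102

Area of P8's cell: 196.4102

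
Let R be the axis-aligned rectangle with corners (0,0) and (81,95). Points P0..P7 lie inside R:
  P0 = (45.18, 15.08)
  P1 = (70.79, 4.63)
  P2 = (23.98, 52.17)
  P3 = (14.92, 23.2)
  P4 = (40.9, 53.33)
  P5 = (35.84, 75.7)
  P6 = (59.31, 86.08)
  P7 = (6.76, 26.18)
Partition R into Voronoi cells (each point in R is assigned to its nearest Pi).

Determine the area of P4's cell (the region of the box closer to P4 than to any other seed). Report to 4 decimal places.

1. box [0,81]×[0,95]: [(0, 0) (81, 0) (81, 95) (0, 95)]
2. ⊥bis P4·P0 via (43.04,34.205): [(0, 29.389) (81, 38.4526) (81, 95) (0, 95)]  |A|=4947.4164
3. ⊥bis P4·P1 via (55.845,28.98): [(0, 29.389) (69.1112, 37.1223) (81, 44.4191) (81, 95) (0, 95)]  |A|=4911.949
4. ⊥bis P4·P2 via (32.44,52.75): [(33.7824, 33.1691) (69.1112, 37.1223) (81, 44.4191) (81, 95) (29.5434, 95)]  |A|=2890.352
5. ⊥bis P4·P3 via (27.91,38.265): [(33.7801, 33.2035) (33.8156, 33.1728) (69.1112, 37.1223) (81, 44.4191) (81, 95) (29.5434, 95)]  |A|=2890.3514
6. ⊥bis P4·P5 via (38.37,64.515): [(31.7363, 63.0145) (33.7801, 33.2035) (33.8156, 33.1728) (69.1112, 37.1223) (81, 44.4191) (81, 74.1577)]  |A|=1554.035
7. ⊥bis P4·P6 via (50.105,69.705): [(53.3214, 67.8969) (31.7363, 63.0145) (33.7801, 33.2035) (33.8156, 33.1728) (69.1112, 37.1223) (81, 44.4191) (81, 52.3378)]  |A|=1252.062
8. ⊥bis P4·P7 via (23.83,39.755): [(53.3214, 67.8969) (31.7363, 63.0145) (33.7801, 33.2035) (33.8156, 33.1728) (69.1112, 37.1223) (81, 44.4191) (81, 52.3378)]  |A|=1252.062
9. canonical 7-gon: [(53.3214, 67.8969) (31.7363, 63.0145) (33.7801, 33.2035) (33.8156, 33.1728) (69.1112, 37.1223) (81, 44.4191) (81, 52.3378)]
10. shoelace: 1252.062

Area of P4's cell: 1252.0620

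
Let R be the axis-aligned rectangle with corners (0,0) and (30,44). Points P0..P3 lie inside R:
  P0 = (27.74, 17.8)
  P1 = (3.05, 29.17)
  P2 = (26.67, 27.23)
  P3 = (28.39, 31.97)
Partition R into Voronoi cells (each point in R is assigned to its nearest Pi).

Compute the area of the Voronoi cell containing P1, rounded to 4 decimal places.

1. box [0,30]×[0,44]: [(0, 0) (30, 0) (30, 44) (0, 44)]
2. ⊥bis P1·P0 via (15.395,23.485): [(0, 0) (4.5799, 0) (24.8424, 44) (0, 44)]  |A|=647.2903
3. ⊥bis P1·P2 via (14.86,28.2): [(0, 0) (4.5799, 0) (14.2725, 21.0476) (16.1577, 44) (0, 44)]  |A|=547.6233
4. ⊥bis P1·P3 via (15.72,30.57): [(0, 0) (4.5799, 0) (14.2725, 21.0476) (15.3383, 34.024) (14.236, 44) (0, 44)]  |A|=538.0379
5. canonical 6-gon: [(0, 0) (4.5799, 0) (14.2725, 21.0476) (15.3383, 34.024) (14.236, 44) (0, 44)]
6. shoelace: 538.0379

Area of P1's cell: 538.0379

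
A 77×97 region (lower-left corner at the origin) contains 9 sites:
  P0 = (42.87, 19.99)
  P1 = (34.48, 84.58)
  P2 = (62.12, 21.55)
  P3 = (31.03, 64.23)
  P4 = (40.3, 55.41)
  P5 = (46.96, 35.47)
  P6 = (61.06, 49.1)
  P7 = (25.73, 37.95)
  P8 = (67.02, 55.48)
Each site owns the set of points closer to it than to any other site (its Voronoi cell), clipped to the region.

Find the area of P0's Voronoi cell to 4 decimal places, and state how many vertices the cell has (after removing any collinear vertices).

Area of P0's cell: 967.0064 (4 vertices)

1. box [0,77]×[0,97]: [(0, 0) (77, 0) (77, 97) (0, 97)]
2. ⊥bis P0·P1 via (38.675,52.285): [(0, 47.2613) (0, 0) (77, 0) (77, 57.2633)]  |A|=4024.1946
3. ⊥bis P0·P2 via (52.495,20.77): [(49.8237, 53.7332) (0, 47.2613) (0, 0) (54.1782, 0)]  |A|=2632.9482
4. ⊥bis P0·P3 via (36.95,42.11): [(50.4723, 45.729) (0, 32.221) (0, 0) (54.1782, 0)]  |A|=2051.8926
5. ⊥bis P0·P4 via (41.585,37.7): [(51.0673, 38.388) (12.6191, 35.5983) (0, 32.221) (0, 0) (54.1782, 0)]  |A|=1909.939
6. ⊥bis P0·P5 via (44.915,27.73): [(52.0845, 25.8357) (14.5927, 35.7415) (12.6191, 35.5983) (0, 32.221) (0, 0) (54.1782, 0)]  |A|=1679.674
7. ⊥bis P0·P6 via (51.965,34.545): [(52.0845, 25.8357) (14.5927, 35.7415) (12.6191, 35.5983) (0, 32.221) (0, 0) (54.1782, 0)]  |A|=1679.674
8. ⊥bis P0·P7 via (34.3,28.97): [(52.0845, 25.8357) (35.584, 30.1954) (3.944, 0) (54.1782, 0)]  |A|=967.0064
9. ⊥bis P0·P8 via (54.945,37.735): [(52.0845, 25.8357) (35.584, 30.1954) (3.944, 0) (54.1782, 0)]  |A|=967.0064
10. canonical 4-gon: [(52.0845, 25.8357) (35.584, 30.1954) (3.944, 0) (54.1782, 0)]
11. shoelace: 967.0064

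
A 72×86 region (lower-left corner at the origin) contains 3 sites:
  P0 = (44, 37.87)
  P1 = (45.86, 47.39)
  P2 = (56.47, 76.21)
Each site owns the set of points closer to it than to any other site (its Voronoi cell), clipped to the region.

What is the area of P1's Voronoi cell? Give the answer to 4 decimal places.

1. box [0,72]×[0,86]: [(0, 0) (72, 0) (72, 86) (0, 86)]
2. ⊥bis P1·P0 via (44.93,42.63): [(0, 51.4083) (72, 37.3411) (72, 86) (0, 86)]  |A|=2997.0197
3. ⊥bis P1·P2 via (51.165,61.8): [(0, 80.6362) (0, 51.4083) (72, 37.3411) (72, 54.1297)]  |A|=1656.5921
4. canonical 4-gon: [(0, 80.6362) (0, 51.4083) (72, 37.3411) (72, 54.1297)]
5. shoelace: 1656.5921

Area of P1's cell: 1656.5921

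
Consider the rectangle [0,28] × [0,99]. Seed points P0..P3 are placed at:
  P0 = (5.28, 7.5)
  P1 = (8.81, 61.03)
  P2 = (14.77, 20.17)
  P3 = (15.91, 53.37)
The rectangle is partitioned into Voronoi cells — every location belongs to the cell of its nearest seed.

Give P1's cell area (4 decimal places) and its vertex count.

1. box [0,28]×[0,99]: [(0, 0) (28, 0) (28, 99) (0, 99)]
2. ⊥bis P1·P0 via (7.045,34.265): [(0, 34.7296) (28, 32.8831) (28, 99) (0, 99)]  |A|=1825.422
3. ⊥bis P1·P2 via (11.79,40.6): [(0, 38.8803) (28, 42.9645) (28, 99) (0, 99)]  |A|=1626.1739
4. ⊥bis P1·P3 via (12.36,57.2): [(0, 45.7436) (28, 71.6966) (28, 99) (0, 99)]  |A|=1127.8371
5. canonical 4-gon: [(0, 45.7436) (28, 71.6966) (28, 99) (0, 99)]
6. shoelace: 1127.8371

Area of P1's cell: 1127.8371 (4 vertices)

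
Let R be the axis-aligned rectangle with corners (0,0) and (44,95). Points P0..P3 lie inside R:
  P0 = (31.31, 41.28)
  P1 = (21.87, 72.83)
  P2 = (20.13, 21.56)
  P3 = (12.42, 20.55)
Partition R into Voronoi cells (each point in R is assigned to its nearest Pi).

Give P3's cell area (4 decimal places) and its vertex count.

1. box [0,44]×[0,95]: [(0, 0) (44, 0) (44, 95) (0, 95)]
2. ⊥bis P3·P0 via (21.865,30.915): [(0, 50.8393) (0, 0) (44, 0) (44, 10.7447)]  |A|=1354.8472
3. ⊥bis P3·P1 via (17.145,46.69): [(1.4376, 49.5292) (0, 49.7891) (0, 0) (44, 0) (44, 10.7447)]  |A|=1354.0924
4. ⊥bis P3·P2 via (16.275,21.055): [(14.0505, 38.0359) (1.4376, 49.5292) (0, 49.7891) (0, 0) (19.0332, 0)]  |A|=718.376
5. canonical 5-gon: [(14.0505, 38.0359) (1.4376, 49.5292) (0, 49.7891) (0, 0) (19.0332, 0)]
6. shoelace: 718.376

Area of P3's cell: 718.3760 (5 vertices)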